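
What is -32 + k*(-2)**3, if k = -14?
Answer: 80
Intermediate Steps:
-32 + k*(-2)**3 = -32 - 14*(-2)**3 = -32 - 14*(-8) = -32 + 112 = 80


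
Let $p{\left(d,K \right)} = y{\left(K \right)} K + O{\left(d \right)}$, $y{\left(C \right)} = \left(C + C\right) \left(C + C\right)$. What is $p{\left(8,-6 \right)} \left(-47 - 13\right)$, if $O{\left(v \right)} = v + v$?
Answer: $50880$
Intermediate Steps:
$O{\left(v \right)} = 2 v$
$y{\left(C \right)} = 4 C^{2}$ ($y{\left(C \right)} = 2 C 2 C = 4 C^{2}$)
$p{\left(d,K \right)} = 2 d + 4 K^{3}$ ($p{\left(d,K \right)} = 4 K^{2} K + 2 d = 4 K^{3} + 2 d = 2 d + 4 K^{3}$)
$p{\left(8,-6 \right)} \left(-47 - 13\right) = \left(2 \cdot 8 + 4 \left(-6\right)^{3}\right) \left(-47 - 13\right) = \left(16 + 4 \left(-216\right)\right) \left(-47 - 13\right) = \left(16 - 864\right) \left(-47 - 13\right) = \left(-848\right) \left(-60\right) = 50880$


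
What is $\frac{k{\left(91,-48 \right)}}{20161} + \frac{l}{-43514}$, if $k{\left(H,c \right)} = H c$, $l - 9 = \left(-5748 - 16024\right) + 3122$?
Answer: $\frac{185752049}{877285754} \approx 0.21174$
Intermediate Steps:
$l = -18641$ ($l = 9 + \left(\left(-5748 - 16024\right) + 3122\right) = 9 + \left(-21772 + 3122\right) = 9 - 18650 = -18641$)
$\frac{k{\left(91,-48 \right)}}{20161} + \frac{l}{-43514} = \frac{91 \left(-48\right)}{20161} - \frac{18641}{-43514} = \left(-4368\right) \frac{1}{20161} - - \frac{18641}{43514} = - \frac{4368}{20161} + \frac{18641}{43514} = \frac{185752049}{877285754}$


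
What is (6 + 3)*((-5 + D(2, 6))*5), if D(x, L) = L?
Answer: 45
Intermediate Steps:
(6 + 3)*((-5 + D(2, 6))*5) = (6 + 3)*((-5 + 6)*5) = 9*(1*5) = 9*5 = 45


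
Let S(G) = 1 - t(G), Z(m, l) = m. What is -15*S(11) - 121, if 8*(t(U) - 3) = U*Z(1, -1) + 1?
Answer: -137/2 ≈ -68.500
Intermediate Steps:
t(U) = 25/8 + U/8 (t(U) = 3 + (U*1 + 1)/8 = 3 + (U + 1)/8 = 3 + (1 + U)/8 = 3 + (⅛ + U/8) = 25/8 + U/8)
S(G) = -17/8 - G/8 (S(G) = 1 - (25/8 + G/8) = 1 + (-25/8 - G/8) = -17/8 - G/8)
-15*S(11) - 121 = -15*(-17/8 - ⅛*11) - 121 = -15*(-17/8 - 11/8) - 121 = -15*(-7/2) - 121 = 105/2 - 121 = -137/2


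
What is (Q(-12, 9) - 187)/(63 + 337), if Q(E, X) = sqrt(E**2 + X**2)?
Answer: -43/100 ≈ -0.43000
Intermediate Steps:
(Q(-12, 9) - 187)/(63 + 337) = (sqrt((-12)**2 + 9**2) - 187)/(63 + 337) = (sqrt(144 + 81) - 187)/400 = (sqrt(225) - 187)*(1/400) = (15 - 187)*(1/400) = -172*1/400 = -43/100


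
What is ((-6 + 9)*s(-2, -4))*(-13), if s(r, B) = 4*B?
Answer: 624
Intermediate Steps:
((-6 + 9)*s(-2, -4))*(-13) = ((-6 + 9)*(4*(-4)))*(-13) = (3*(-16))*(-13) = -48*(-13) = 624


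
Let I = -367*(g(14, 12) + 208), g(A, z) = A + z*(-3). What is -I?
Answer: 68262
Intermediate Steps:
g(A, z) = A - 3*z
I = -68262 (I = -367*((14 - 3*12) + 208) = -367*((14 - 36) + 208) = -367*(-22 + 208) = -367*186 = -68262)
-I = -1*(-68262) = 68262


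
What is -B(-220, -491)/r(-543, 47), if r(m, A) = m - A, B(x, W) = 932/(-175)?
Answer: -466/51625 ≈ -0.0090266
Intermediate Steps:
B(x, W) = -932/175 (B(x, W) = 932*(-1/175) = -932/175)
-B(-220, -491)/r(-543, 47) = -(-932)/(175*(-543 - 1*47)) = -(-932)/(175*(-543 - 47)) = -(-932)/(175*(-590)) = -(-932)*(-1)/(175*590) = -1*466/51625 = -466/51625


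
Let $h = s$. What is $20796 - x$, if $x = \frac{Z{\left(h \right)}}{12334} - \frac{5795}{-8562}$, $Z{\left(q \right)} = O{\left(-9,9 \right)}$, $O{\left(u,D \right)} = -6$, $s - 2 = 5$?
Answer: $\frac{1098031643705}{52801854} \approx 20795.0$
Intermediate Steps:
$s = 7$ ($s = 2 + 5 = 7$)
$h = 7$
$Z{\left(q \right)} = -6$
$x = \frac{35712079}{52801854}$ ($x = - \frac{6}{12334} - \frac{5795}{-8562} = \left(-6\right) \frac{1}{12334} - - \frac{5795}{8562} = - \frac{3}{6167} + \frac{5795}{8562} = \frac{35712079}{52801854} \approx 0.67634$)
$20796 - x = 20796 - \frac{35712079}{52801854} = \frac{1098031643705}{52801854}$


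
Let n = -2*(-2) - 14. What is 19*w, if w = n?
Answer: -190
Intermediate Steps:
n = -10 (n = 4 - 14 = -10)
w = -10
19*w = 19*(-10) = -190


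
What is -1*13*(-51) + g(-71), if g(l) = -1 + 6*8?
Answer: 710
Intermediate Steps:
g(l) = 47 (g(l) = -1 + 48 = 47)
-1*13*(-51) + g(-71) = -1*13*(-51) + 47 = -13*(-51) + 47 = 663 + 47 = 710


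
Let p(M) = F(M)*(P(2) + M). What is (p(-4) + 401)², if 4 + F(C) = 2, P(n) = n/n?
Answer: 165649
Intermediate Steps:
P(n) = 1
F(C) = -2 (F(C) = -4 + 2 = -2)
p(M) = -2 - 2*M (p(M) = -2*(1 + M) = -2 - 2*M)
(p(-4) + 401)² = ((-2 - 2*(-4)) + 401)² = ((-2 + 8) + 401)² = (6 + 401)² = 407² = 165649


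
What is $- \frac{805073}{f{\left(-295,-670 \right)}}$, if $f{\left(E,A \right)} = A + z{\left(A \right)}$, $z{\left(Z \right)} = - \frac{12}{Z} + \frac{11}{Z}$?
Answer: $\frac{539398910}{448899} \approx 1201.6$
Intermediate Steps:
$z{\left(Z \right)} = - \frac{1}{Z}$
$f{\left(E,A \right)} = A - \frac{1}{A}$
$- \frac{805073}{f{\left(-295,-670 \right)}} = - \frac{805073}{-670 - \frac{1}{-670}} = - \frac{805073}{-670 - - \frac{1}{670}} = - \frac{805073}{-670 + \frac{1}{670}} = - \frac{805073}{- \frac{448899}{670}} = \left(-805073\right) \left(- \frac{670}{448899}\right) = \frac{539398910}{448899}$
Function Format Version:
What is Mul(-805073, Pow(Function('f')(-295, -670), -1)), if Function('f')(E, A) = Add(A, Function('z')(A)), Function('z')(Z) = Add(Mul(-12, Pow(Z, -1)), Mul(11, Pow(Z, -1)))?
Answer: Rational(539398910, 448899) ≈ 1201.6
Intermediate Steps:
Function('z')(Z) = Mul(-1, Pow(Z, -1))
Function('f')(E, A) = Add(A, Mul(-1, Pow(A, -1)))
Mul(-805073, Pow(Function('f')(-295, -670), -1)) = Mul(-805073, Pow(Add(-670, Mul(-1, Pow(-670, -1))), -1)) = Mul(-805073, Pow(Add(-670, Mul(-1, Rational(-1, 670))), -1)) = Mul(-805073, Pow(Add(-670, Rational(1, 670)), -1)) = Mul(-805073, Pow(Rational(-448899, 670), -1)) = Mul(-805073, Rational(-670, 448899)) = Rational(539398910, 448899)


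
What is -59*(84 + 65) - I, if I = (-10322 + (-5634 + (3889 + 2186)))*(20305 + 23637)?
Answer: 434182111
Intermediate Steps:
I = -434190902 (I = (-10322 + (-5634 + 6075))*43942 = (-10322 + 441)*43942 = -9881*43942 = -434190902)
-59*(84 + 65) - I = -59*(84 + 65) - 1*(-434190902) = -59*149 + 434190902 = -8791 + 434190902 = 434182111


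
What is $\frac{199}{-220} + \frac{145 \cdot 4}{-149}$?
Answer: $- \frac{157251}{32780} \approx -4.7972$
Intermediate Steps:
$\frac{199}{-220} + \frac{145 \cdot 4}{-149} = 199 \left(- \frac{1}{220}\right) + 580 \left(- \frac{1}{149}\right) = - \frac{199}{220} - \frac{580}{149} = - \frac{157251}{32780}$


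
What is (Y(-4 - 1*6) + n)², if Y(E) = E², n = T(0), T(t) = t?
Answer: 10000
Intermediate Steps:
n = 0
(Y(-4 - 1*6) + n)² = ((-4 - 1*6)² + 0)² = ((-4 - 6)² + 0)² = ((-10)² + 0)² = (100 + 0)² = 100² = 10000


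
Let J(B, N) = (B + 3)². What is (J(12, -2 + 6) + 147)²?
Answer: 138384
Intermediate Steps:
J(B, N) = (3 + B)²
(J(12, -2 + 6) + 147)² = ((3 + 12)² + 147)² = (15² + 147)² = (225 + 147)² = 372² = 138384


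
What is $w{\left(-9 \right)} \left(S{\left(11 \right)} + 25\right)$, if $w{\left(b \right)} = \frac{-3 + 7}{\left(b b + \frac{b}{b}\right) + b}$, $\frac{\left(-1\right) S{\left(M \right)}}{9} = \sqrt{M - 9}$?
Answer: $\frac{100}{73} - \frac{36 \sqrt{2}}{73} \approx 0.67244$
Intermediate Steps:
$S{\left(M \right)} = - 9 \sqrt{-9 + M}$ ($S{\left(M \right)} = - 9 \sqrt{M - 9} = - 9 \sqrt{-9 + M}$)
$w{\left(b \right)} = \frac{4}{1 + b + b^{2}}$ ($w{\left(b \right)} = \frac{4}{\left(b^{2} + 1\right) + b} = \frac{4}{\left(1 + b^{2}\right) + b} = \frac{4}{1 + b + b^{2}}$)
$w{\left(-9 \right)} \left(S{\left(11 \right)} + 25\right) = \frac{4}{1 - 9 + \left(-9\right)^{2}} \left(- 9 \sqrt{-9 + 11} + 25\right) = \frac{4}{1 - 9 + 81} \left(- 9 \sqrt{2} + 25\right) = \frac{4}{73} \left(25 - 9 \sqrt{2}\right) = 4 \cdot \frac{1}{73} \left(25 - 9 \sqrt{2}\right) = \frac{4 \left(25 - 9 \sqrt{2}\right)}{73} = \frac{100}{73} - \frac{36 \sqrt{2}}{73}$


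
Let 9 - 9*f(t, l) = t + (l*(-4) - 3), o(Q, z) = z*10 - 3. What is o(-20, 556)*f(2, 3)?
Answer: 122254/9 ≈ 13584.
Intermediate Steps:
o(Q, z) = -3 + 10*z (o(Q, z) = 10*z - 3 = -3 + 10*z)
f(t, l) = 4/3 - t/9 + 4*l/9 (f(t, l) = 1 - (t + (l*(-4) - 3))/9 = 1 - (t + (-4*l - 3))/9 = 1 - (t + (-3 - 4*l))/9 = 1 - (-3 + t - 4*l)/9 = 1 + (1/3 - t/9 + 4*l/9) = 4/3 - t/9 + 4*l/9)
o(-20, 556)*f(2, 3) = (-3 + 10*556)*(4/3 - 1/9*2 + (4/9)*3) = (-3 + 5560)*(4/3 - 2/9 + 4/3) = 5557*(22/9) = 122254/9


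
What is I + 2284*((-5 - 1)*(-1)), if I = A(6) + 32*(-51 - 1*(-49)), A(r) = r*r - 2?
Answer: 13674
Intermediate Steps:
A(r) = -2 + r² (A(r) = r² - 2 = -2 + r²)
I = -30 (I = (-2 + 6²) + 32*(-51 - 1*(-49)) = (-2 + 36) + 32*(-51 + 49) = 34 + 32*(-2) = 34 - 64 = -30)
I + 2284*((-5 - 1)*(-1)) = -30 + 2284*((-5 - 1)*(-1)) = -30 + 2284*(-6*(-1)) = -30 + 2284*6 = -30 + 13704 = 13674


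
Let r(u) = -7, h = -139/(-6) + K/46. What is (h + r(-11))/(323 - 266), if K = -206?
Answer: 1613/7866 ≈ 0.20506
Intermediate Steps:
h = 2579/138 (h = -139/(-6) - 206/46 = -139*(-⅙) - 206*1/46 = 139/6 - 103/23 = 2579/138 ≈ 18.688)
(h + r(-11))/(323 - 266) = (2579/138 - 7)/(323 - 266) = (1613/138)/57 = (1613/138)*(1/57) = 1613/7866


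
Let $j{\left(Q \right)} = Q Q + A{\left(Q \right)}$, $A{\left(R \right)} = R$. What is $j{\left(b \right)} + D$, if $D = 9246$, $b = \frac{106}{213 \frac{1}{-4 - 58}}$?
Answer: $\frac{461273122}{45369} \approx 10167.0$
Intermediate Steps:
$b = - \frac{6572}{213}$ ($b = \frac{106}{213 \frac{1}{-4 - 58}} = \frac{106}{213 \frac{1}{-62}} = \frac{106}{213 \left(- \frac{1}{62}\right)} = \frac{106}{- \frac{213}{62}} = 106 \left(- \frac{62}{213}\right) = - \frac{6572}{213} \approx -30.854$)
$j{\left(Q \right)} = Q + Q^{2}$ ($j{\left(Q \right)} = Q Q + Q = Q^{2} + Q = Q + Q^{2}$)
$j{\left(b \right)} + D = - \frac{6572 \left(1 - \frac{6572}{213}\right)}{213} + 9246 = \left(- \frac{6572}{213}\right) \left(- \frac{6359}{213}\right) + 9246 = \frac{41791348}{45369} + 9246 = \frac{461273122}{45369}$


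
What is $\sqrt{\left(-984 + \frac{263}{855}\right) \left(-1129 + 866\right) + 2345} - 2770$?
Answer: $-2770 + \frac{\sqrt{21204281770}}{285} \approx -2259.1$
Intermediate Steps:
$\sqrt{\left(-984 + \frac{263}{855}\right) \left(-1129 + 866\right) + 2345} - 2770 = \sqrt{\left(-984 + 263 \cdot \frac{1}{855}\right) \left(-263\right) + 2345} - 2770 = \sqrt{\left(-984 + \frac{263}{855}\right) \left(-263\right) + 2345} - 2770 = \sqrt{\left(- \frac{841057}{855}\right) \left(-263\right) + 2345} - 2770 = \sqrt{\frac{221197991}{855} + 2345} - 2770 = \sqrt{\frac{223202966}{855}} - 2770 = \frac{\sqrt{21204281770}}{285} - 2770 = -2770 + \frac{\sqrt{21204281770}}{285}$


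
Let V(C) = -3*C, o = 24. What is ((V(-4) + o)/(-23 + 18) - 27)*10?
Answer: -342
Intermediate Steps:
((V(-4) + o)/(-23 + 18) - 27)*10 = ((-3*(-4) + 24)/(-23 + 18) - 27)*10 = ((12 + 24)/(-5) - 27)*10 = (36*(-⅕) - 27)*10 = (-36/5 - 27)*10 = -171/5*10 = -342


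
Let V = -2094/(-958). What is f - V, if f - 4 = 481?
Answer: 231268/479 ≈ 482.81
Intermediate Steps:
V = 1047/479 (V = -2094*(-1/958) = 1047/479 ≈ 2.1858)
f = 485 (f = 4 + 481 = 485)
f - V = 485 - 1*1047/479 = 485 - 1047/479 = 231268/479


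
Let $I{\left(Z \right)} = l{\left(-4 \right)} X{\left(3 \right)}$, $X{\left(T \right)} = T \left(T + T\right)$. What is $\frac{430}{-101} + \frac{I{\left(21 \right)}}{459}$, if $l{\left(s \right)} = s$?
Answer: $- \frac{22738}{5151} \approx -4.4143$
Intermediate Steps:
$X{\left(T \right)} = 2 T^{2}$ ($X{\left(T \right)} = T 2 T = 2 T^{2}$)
$I{\left(Z \right)} = -72$ ($I{\left(Z \right)} = - 4 \cdot 2 \cdot 3^{2} = - 4 \cdot 2 \cdot 9 = \left(-4\right) 18 = -72$)
$\frac{430}{-101} + \frac{I{\left(21 \right)}}{459} = \frac{430}{-101} - \frac{72}{459} = 430 \left(- \frac{1}{101}\right) - \frac{8}{51} = - \frac{430}{101} - \frac{8}{51} = - \frac{22738}{5151}$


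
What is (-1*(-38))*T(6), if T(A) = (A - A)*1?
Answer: 0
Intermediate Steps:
T(A) = 0 (T(A) = 0*1 = 0)
(-1*(-38))*T(6) = -1*(-38)*0 = 38*0 = 0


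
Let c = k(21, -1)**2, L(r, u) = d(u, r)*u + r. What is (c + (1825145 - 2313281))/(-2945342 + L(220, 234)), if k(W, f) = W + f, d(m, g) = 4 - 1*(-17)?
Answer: 60967/367526 ≈ 0.16588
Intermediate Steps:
d(m, g) = 21 (d(m, g) = 4 + 17 = 21)
L(r, u) = r + 21*u (L(r, u) = 21*u + r = r + 21*u)
c = 400 (c = (21 - 1)**2 = 20**2 = 400)
(c + (1825145 - 2313281))/(-2945342 + L(220, 234)) = (400 + (1825145 - 2313281))/(-2945342 + (220 + 21*234)) = (400 - 488136)/(-2945342 + (220 + 4914)) = -487736/(-2945342 + 5134) = -487736/(-2940208) = -487736*(-1/2940208) = 60967/367526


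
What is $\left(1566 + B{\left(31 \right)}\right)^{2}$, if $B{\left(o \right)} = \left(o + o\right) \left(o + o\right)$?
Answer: $29268100$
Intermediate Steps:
$B{\left(o \right)} = 4 o^{2}$ ($B{\left(o \right)} = 2 o 2 o = 4 o^{2}$)
$\left(1566 + B{\left(31 \right)}\right)^{2} = \left(1566 + 4 \cdot 31^{2}\right)^{2} = \left(1566 + 4 \cdot 961\right)^{2} = \left(1566 + 3844\right)^{2} = 5410^{2} = 29268100$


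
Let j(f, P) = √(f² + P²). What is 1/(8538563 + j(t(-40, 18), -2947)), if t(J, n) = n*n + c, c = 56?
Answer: 8538563/72907049275760 - √8829209/72907049275760 ≈ 1.1707e-7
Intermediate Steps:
t(J, n) = 56 + n² (t(J, n) = n*n + 56 = n² + 56 = 56 + n²)
j(f, P) = √(P² + f²)
1/(8538563 + j(t(-40, 18), -2947)) = 1/(8538563 + √((-2947)² + (56 + 18²)²)) = 1/(8538563 + √(8684809 + (56 + 324)²)) = 1/(8538563 + √(8684809 + 380²)) = 1/(8538563 + √(8684809 + 144400)) = 1/(8538563 + √8829209)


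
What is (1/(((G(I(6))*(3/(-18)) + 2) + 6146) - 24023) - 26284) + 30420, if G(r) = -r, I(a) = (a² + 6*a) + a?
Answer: 73877231/17862 ≈ 4136.0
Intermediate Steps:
I(a) = a² + 7*a
(1/(((G(I(6))*(3/(-18)) + 2) + 6146) - 24023) - 26284) + 30420 = (1/((((-6*(7 + 6))*(3/(-18)) + 2) + 6146) - 24023) - 26284) + 30420 = (1/((((-6*13)*(3*(-1/18)) + 2) + 6146) - 24023) - 26284) + 30420 = (1/(((-1*78*(-⅙) + 2) + 6146) - 24023) - 26284) + 30420 = (1/(((-78*(-⅙) + 2) + 6146) - 24023) - 26284) + 30420 = (1/(((13 + 2) + 6146) - 24023) - 26284) + 30420 = (1/((15 + 6146) - 24023) - 26284) + 30420 = (1/(6161 - 24023) - 26284) + 30420 = (1/(-17862) - 26284) + 30420 = (-1/17862 - 26284) + 30420 = -469484809/17862 + 30420 = 73877231/17862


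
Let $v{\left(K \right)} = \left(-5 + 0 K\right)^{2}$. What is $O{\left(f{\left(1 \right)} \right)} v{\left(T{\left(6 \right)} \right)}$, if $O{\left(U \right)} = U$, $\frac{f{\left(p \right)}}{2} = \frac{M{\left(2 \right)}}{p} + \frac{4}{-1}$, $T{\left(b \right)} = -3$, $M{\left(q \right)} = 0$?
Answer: $-200$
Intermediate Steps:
$f{\left(p \right)} = -8$ ($f{\left(p \right)} = 2 \left(\frac{0}{p} + \frac{4}{-1}\right) = 2 \left(0 + 4 \left(-1\right)\right) = 2 \left(0 - 4\right) = 2 \left(-4\right) = -8$)
$v{\left(K \right)} = 25$ ($v{\left(K \right)} = \left(-5 + 0\right)^{2} = \left(-5\right)^{2} = 25$)
$O{\left(f{\left(1 \right)} \right)} v{\left(T{\left(6 \right)} \right)} = \left(-8\right) 25 = -200$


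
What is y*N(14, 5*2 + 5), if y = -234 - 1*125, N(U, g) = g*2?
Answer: -10770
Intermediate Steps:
N(U, g) = 2*g
y = -359 (y = -234 - 125 = -359)
y*N(14, 5*2 + 5) = -718*(5*2 + 5) = -718*(10 + 5) = -718*15 = -359*30 = -10770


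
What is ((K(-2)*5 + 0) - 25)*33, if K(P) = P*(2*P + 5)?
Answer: -1155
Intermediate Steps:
K(P) = P*(5 + 2*P)
((K(-2)*5 + 0) - 25)*33 = ((-2*(5 + 2*(-2))*5 + 0) - 25)*33 = ((-2*(5 - 4)*5 + 0) - 25)*33 = ((-2*1*5 + 0) - 25)*33 = ((-2*5 + 0) - 25)*33 = ((-10 + 0) - 25)*33 = (-10 - 25)*33 = -35*33 = -1155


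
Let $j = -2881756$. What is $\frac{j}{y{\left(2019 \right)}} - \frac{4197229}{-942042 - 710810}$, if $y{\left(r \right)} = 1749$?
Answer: $- \frac{4755775214591}{2890838148} \approx -1645.1$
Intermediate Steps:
$\frac{j}{y{\left(2019 \right)}} - \frac{4197229}{-942042 - 710810} = - \frac{2881756}{1749} - \frac{4197229}{-942042 - 710810} = \left(-2881756\right) \frac{1}{1749} - \frac{4197229}{-1652852} = - \frac{2881756}{1749} - - \frac{4197229}{1652852} = - \frac{2881756}{1749} + \frac{4197229}{1652852} = - \frac{4755775214591}{2890838148}$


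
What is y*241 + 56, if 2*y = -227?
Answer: -54595/2 ≈ -27298.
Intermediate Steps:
y = -227/2 (y = (½)*(-227) = -227/2 ≈ -113.50)
y*241 + 56 = -227/2*241 + 56 = -54707/2 + 56 = -54595/2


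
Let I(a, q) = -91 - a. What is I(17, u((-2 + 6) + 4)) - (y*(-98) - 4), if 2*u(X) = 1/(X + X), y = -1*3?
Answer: -398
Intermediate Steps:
y = -3
u(X) = 1/(4*X) (u(X) = 1/(2*(X + X)) = 1/(2*((2*X))) = (1/(2*X))/2 = 1/(4*X))
I(17, u((-2 + 6) + 4)) - (y*(-98) - 4) = (-91 - 1*17) - (-3*(-98) - 4) = (-91 - 17) - (294 - 4) = -108 - 1*290 = -108 - 290 = -398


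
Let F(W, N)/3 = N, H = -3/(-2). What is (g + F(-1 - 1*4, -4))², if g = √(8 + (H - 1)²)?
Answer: (24 - √33)²/4 ≈ 83.315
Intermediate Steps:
H = 3/2 (H = -3*(-½) = 3/2 ≈ 1.5000)
F(W, N) = 3*N
g = √33/2 (g = √(8 + (3/2 - 1)²) = √(8 + (½)²) = √(8 + ¼) = √(33/4) = √33/2 ≈ 2.8723)
(g + F(-1 - 1*4, -4))² = (√33/2 + 3*(-4))² = (√33/2 - 12)² = (-12 + √33/2)²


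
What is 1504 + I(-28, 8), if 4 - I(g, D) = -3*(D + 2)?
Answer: 1538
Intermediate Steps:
I(g, D) = 10 + 3*D (I(g, D) = 4 - (-3)*(D + 2) = 4 - (-3)*(2 + D) = 4 - (-6 - 3*D) = 4 + (6 + 3*D) = 10 + 3*D)
1504 + I(-28, 8) = 1504 + (10 + 3*8) = 1504 + (10 + 24) = 1504 + 34 = 1538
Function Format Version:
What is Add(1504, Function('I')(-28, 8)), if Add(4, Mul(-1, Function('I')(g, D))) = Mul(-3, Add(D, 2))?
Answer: 1538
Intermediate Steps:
Function('I')(g, D) = Add(10, Mul(3, D)) (Function('I')(g, D) = Add(4, Mul(-1, Mul(-3, Add(D, 2)))) = Add(4, Mul(-1, Mul(-3, Add(2, D)))) = Add(4, Mul(-1, Add(-6, Mul(-3, D)))) = Add(4, Add(6, Mul(3, D))) = Add(10, Mul(3, D)))
Add(1504, Function('I')(-28, 8)) = Add(1504, Add(10, Mul(3, 8))) = Add(1504, Add(10, 24)) = Add(1504, 34) = 1538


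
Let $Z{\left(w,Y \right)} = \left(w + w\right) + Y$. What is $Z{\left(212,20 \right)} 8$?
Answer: $3552$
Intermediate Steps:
$Z{\left(w,Y \right)} = Y + 2 w$ ($Z{\left(w,Y \right)} = 2 w + Y = Y + 2 w$)
$Z{\left(212,20 \right)} 8 = \left(20 + 2 \cdot 212\right) 8 = \left(20 + 424\right) 8 = 444 \cdot 8 = 3552$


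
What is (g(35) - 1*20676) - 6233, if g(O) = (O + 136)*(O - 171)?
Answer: -50165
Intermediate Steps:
g(O) = (-171 + O)*(136 + O) (g(O) = (136 + O)*(-171 + O) = (-171 + O)*(136 + O))
(g(35) - 1*20676) - 6233 = ((-23256 + 35² - 35*35) - 1*20676) - 6233 = ((-23256 + 1225 - 1225) - 20676) - 6233 = (-23256 - 20676) - 6233 = -43932 - 6233 = -50165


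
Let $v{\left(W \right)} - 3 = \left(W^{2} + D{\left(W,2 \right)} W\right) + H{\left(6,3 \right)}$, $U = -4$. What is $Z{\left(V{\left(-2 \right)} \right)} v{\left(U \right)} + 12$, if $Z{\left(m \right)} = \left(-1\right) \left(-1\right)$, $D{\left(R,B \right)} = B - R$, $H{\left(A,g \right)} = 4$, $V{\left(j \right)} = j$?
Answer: $11$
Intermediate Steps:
$Z{\left(m \right)} = 1$
$v{\left(W \right)} = 7 + W^{2} + W \left(2 - W\right)$ ($v{\left(W \right)} = 3 + \left(\left(W^{2} + \left(2 - W\right) W\right) + 4\right) = 3 + \left(\left(W^{2} + W \left(2 - W\right)\right) + 4\right) = 3 + \left(4 + W^{2} + W \left(2 - W\right)\right) = 7 + W^{2} + W \left(2 - W\right)$)
$Z{\left(V{\left(-2 \right)} \right)} v{\left(U \right)} + 12 = 1 \left(7 + 2 \left(-4\right)\right) + 12 = 1 \left(7 - 8\right) + 12 = 1 \left(-1\right) + 12 = -1 + 12 = 11$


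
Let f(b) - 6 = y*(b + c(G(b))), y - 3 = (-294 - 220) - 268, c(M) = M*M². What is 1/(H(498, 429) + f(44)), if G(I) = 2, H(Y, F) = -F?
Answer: -1/40931 ≈ -2.4431e-5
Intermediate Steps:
c(M) = M³
y = -779 (y = 3 + ((-294 - 220) - 268) = 3 + (-514 - 268) = 3 - 782 = -779)
f(b) = -6226 - 779*b (f(b) = 6 - 779*(b + 2³) = 6 - 779*(b + 8) = 6 - 779*(8 + b) = 6 + (-6232 - 779*b) = -6226 - 779*b)
1/(H(498, 429) + f(44)) = 1/(-1*429 + (-6226 - 779*44)) = 1/(-429 + (-6226 - 34276)) = 1/(-429 - 40502) = 1/(-40931) = -1/40931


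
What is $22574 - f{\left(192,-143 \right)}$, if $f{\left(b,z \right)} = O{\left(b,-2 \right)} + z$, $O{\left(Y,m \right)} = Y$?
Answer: $22525$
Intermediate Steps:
$f{\left(b,z \right)} = b + z$
$22574 - f{\left(192,-143 \right)} = 22574 - \left(192 - 143\right) = 22574 - 49 = 22525$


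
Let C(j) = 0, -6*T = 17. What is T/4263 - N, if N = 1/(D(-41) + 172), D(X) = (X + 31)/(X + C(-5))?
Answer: -97396/15052653 ≈ -0.0064704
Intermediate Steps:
T = -17/6 (T = -1/6*17 = -17/6 ≈ -2.8333)
D(X) = (31 + X)/X (D(X) = (X + 31)/(X + 0) = (31 + X)/X)
N = 41/7062 (N = 1/((31 - 41)/(-41) + 172) = 1/(-1/41*(-10) + 172) = 1/(10/41 + 172) = 1/(7062/41) = 41/7062 ≈ 0.0058057)
T/4263 - N = -17/6/4263 - 1*41/7062 = -17/6*1/4263 - 41/7062 = -17/25578 - 41/7062 = -97396/15052653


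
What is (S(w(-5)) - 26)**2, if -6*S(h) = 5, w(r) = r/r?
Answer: 25921/36 ≈ 720.03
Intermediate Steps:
w(r) = 1
S(h) = -5/6 (S(h) = -1/6*5 = -5/6)
(S(w(-5)) - 26)**2 = (-5/6 - 26)**2 = (-161/6)**2 = 25921/36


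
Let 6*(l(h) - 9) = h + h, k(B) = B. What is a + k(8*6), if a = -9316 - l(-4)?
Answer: -27827/3 ≈ -9275.7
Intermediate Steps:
l(h) = 9 + h/3 (l(h) = 9 + (h + h)/6 = 9 + (2*h)/6 = 9 + h/3)
a = -27971/3 (a = -9316 - (9 + (⅓)*(-4)) = -9316 - (9 - 4/3) = -9316 - 1*23/3 = -9316 - 23/3 = -27971/3 ≈ -9323.7)
a + k(8*6) = -27971/3 + 8*6 = -27971/3 + 48 = -27827/3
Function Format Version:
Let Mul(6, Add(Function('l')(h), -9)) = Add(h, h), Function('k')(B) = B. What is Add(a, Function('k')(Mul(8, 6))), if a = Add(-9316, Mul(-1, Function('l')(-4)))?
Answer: Rational(-27827, 3) ≈ -9275.7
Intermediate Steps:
Function('l')(h) = Add(9, Mul(Rational(1, 3), h)) (Function('l')(h) = Add(9, Mul(Rational(1, 6), Add(h, h))) = Add(9, Mul(Rational(1, 6), Mul(2, h))) = Add(9, Mul(Rational(1, 3), h)))
a = Rational(-27971, 3) (a = Add(-9316, Mul(-1, Add(9, Mul(Rational(1, 3), -4)))) = Add(-9316, Mul(-1, Add(9, Rational(-4, 3)))) = Add(-9316, Mul(-1, Rational(23, 3))) = Add(-9316, Rational(-23, 3)) = Rational(-27971, 3) ≈ -9323.7)
Add(a, Function('k')(Mul(8, 6))) = Add(Rational(-27971, 3), Mul(8, 6)) = Add(Rational(-27971, 3), 48) = Rational(-27827, 3)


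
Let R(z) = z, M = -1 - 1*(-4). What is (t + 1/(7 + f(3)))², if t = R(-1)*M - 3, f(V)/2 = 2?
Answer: 4225/121 ≈ 34.917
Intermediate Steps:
M = 3 (M = -1 + 4 = 3)
f(V) = 4 (f(V) = 2*2 = 4)
t = -6 (t = -1*3 - 3 = -3 - 3 = -6)
(t + 1/(7 + f(3)))² = (-6 + 1/(7 + 4))² = (-6 + 1/11)² = (-65/11)² = 4225/121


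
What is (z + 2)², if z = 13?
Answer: 225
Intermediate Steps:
(z + 2)² = (13 + 2)² = 15² = 225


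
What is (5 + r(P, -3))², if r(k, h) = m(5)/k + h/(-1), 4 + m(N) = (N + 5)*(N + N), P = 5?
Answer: 18496/25 ≈ 739.84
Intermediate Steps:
m(N) = -4 + 2*N*(5 + N) (m(N) = -4 + (N + 5)*(N + N) = -4 + (5 + N)*(2*N) = -4 + 2*N*(5 + N))
r(k, h) = -h + 96/k (r(k, h) = (-4 + 2*5² + 10*5)/k + h/(-1) = (-4 + 2*25 + 50)/k + h*(-1) = (-4 + 50 + 50)/k - h = 96/k - h = -h + 96/k)
(5 + r(P, -3))² = (5 + (-1*(-3) + 96/5))² = (5 + (3 + 96*(⅕)))² = (5 + (3 + 96/5))² = (5 + 111/5)² = (136/5)² = 18496/25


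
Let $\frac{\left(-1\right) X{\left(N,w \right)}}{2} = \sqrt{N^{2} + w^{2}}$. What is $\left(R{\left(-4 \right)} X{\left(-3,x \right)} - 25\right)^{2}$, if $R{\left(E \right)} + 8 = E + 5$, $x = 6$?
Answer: $9445 - 2100 \sqrt{5} \approx 4749.3$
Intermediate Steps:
$X{\left(N,w \right)} = - 2 \sqrt{N^{2} + w^{2}}$
$R{\left(E \right)} = -3 + E$ ($R{\left(E \right)} = -8 + \left(E + 5\right) = -8 + \left(5 + E\right) = -3 + E$)
$\left(R{\left(-4 \right)} X{\left(-3,x \right)} - 25\right)^{2} = \left(\left(-3 - 4\right) \left(- 2 \sqrt{\left(-3\right)^{2} + 6^{2}}\right) - 25\right)^{2} = \left(- 7 \left(- 2 \sqrt{9 + 36}\right) - 25\right)^{2} = \left(- 7 \left(- 2 \sqrt{45}\right) - 25\right)^{2} = \left(- 7 \left(- 2 \cdot 3 \sqrt{5}\right) - 25\right)^{2} = \left(- 7 \left(- 6 \sqrt{5}\right) - 25\right)^{2} = \left(42 \sqrt{5} - 25\right)^{2} = \left(-25 + 42 \sqrt{5}\right)^{2}$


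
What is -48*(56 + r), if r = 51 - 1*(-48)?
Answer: -7440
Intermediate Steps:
r = 99 (r = 51 + 48 = 99)
-48*(56 + r) = -48*(56 + 99) = -48*155 = -7440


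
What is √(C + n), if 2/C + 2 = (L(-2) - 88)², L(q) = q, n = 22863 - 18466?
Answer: √72086185246/4049 ≈ 66.310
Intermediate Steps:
n = 4397
C = 1/4049 (C = 2/(-2 + (-2 - 88)²) = 2/(-2 + (-90)²) = 2/(-2 + 8100) = 2/8098 = 2*(1/8098) = 1/4049 ≈ 0.00024697)
√(C + n) = √(1/4049 + 4397) = √(17803454/4049) = √72086185246/4049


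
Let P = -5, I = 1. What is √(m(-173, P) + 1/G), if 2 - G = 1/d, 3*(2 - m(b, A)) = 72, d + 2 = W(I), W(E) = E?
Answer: I*√195/3 ≈ 4.6547*I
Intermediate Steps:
d = -1 (d = -2 + 1 = -1)
m(b, A) = -22 (m(b, A) = 2 - ⅓*72 = 2 - 24 = -22)
G = 3 (G = 2 - 1/(-1) = 2 - 1*(-1) = 2 + 1 = 3)
√(m(-173, P) + 1/G) = √(-22 + 1/3) = √(-22 + ⅓) = √(-65/3) = I*√195/3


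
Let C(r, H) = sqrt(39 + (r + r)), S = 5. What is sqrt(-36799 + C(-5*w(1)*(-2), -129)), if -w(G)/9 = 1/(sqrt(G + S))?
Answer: sqrt(-36799 + sqrt(3)*sqrt(13 - 10*sqrt(6))) ≈ 0.015 + 191.83*I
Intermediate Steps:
w(G) = -9/sqrt(5 + G) (w(G) = -9/sqrt(G + 5) = -9/sqrt(5 + G))
C(r, H) = sqrt(39 + 2*r)
sqrt(-36799 + C(-5*w(1)*(-2), -129)) = sqrt(-36799 + sqrt(39 + 2*(-(-45)/sqrt(5 + 1)*(-2)))) = sqrt(-36799 + sqrt(39 + 2*(-(-45)/sqrt(6)*(-2)))) = sqrt(-36799 + sqrt(39 + 2*(-(-45)*sqrt(6)/6*(-2)))) = sqrt(-36799 + sqrt(39 + 2*(-(-15)*sqrt(6)/2*(-2)))) = sqrt(-36799 + sqrt(39 + 2*((15*sqrt(6)/2)*(-2)))) = sqrt(-36799 + sqrt(39 + 2*(-15*sqrt(6)))) = sqrt(-36799 + sqrt(39 - 30*sqrt(6)))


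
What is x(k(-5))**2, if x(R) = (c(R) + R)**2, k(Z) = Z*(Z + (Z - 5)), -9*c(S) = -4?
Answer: 212558803681/6561 ≈ 3.2397e+7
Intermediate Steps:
c(S) = 4/9 (c(S) = -1/9*(-4) = 4/9)
k(Z) = Z*(-5 + 2*Z) (k(Z) = Z*(Z + (-5 + Z)) = Z*(-5 + 2*Z))
x(R) = (4/9 + R)**2
x(k(-5))**2 = ((4 + 9*(-5*(-5 + 2*(-5))))**2/81)**2 = ((4 + 9*(-5*(-5 - 10)))**2/81)**2 = ((4 + 9*(-5*(-15)))**2/81)**2 = ((4 + 9*75)**2/81)**2 = ((4 + 675)**2/81)**2 = ((1/81)*679**2)**2 = ((1/81)*461041)**2 = (461041/81)**2 = 212558803681/6561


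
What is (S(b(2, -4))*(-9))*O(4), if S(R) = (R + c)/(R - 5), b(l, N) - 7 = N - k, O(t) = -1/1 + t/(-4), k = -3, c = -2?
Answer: 72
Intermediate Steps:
O(t) = -1 - t/4 (O(t) = -1*1 + t*(-¼) = -1 - t/4)
b(l, N) = 10 + N (b(l, N) = 7 + (N - 1*(-3)) = 7 + (N + 3) = 7 + (3 + N) = 10 + N)
S(R) = (-2 + R)/(-5 + R) (S(R) = (R - 2)/(R - 5) = (-2 + R)/(-5 + R))
(S(b(2, -4))*(-9))*O(4) = (((-2 + (10 - 4))/(-5 + (10 - 4)))*(-9))*(-1 - ¼*4) = (((-2 + 6)/(-5 + 6))*(-9))*(-1 - 1) = ((4/1)*(-9))*(-2) = ((1*4)*(-9))*(-2) = (4*(-9))*(-2) = -36*(-2) = 72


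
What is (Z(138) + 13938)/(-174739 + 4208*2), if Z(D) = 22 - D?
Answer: -13822/166323 ≈ -0.083103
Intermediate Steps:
(Z(138) + 13938)/(-174739 + 4208*2) = ((22 - 1*138) + 13938)/(-174739 + 4208*2) = ((22 - 138) + 13938)/(-174739 + 8416) = (-116 + 13938)/(-166323) = 13822*(-1/166323) = -13822/166323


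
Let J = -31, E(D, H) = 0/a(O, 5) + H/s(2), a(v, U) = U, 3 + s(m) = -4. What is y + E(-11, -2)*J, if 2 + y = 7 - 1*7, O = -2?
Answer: -76/7 ≈ -10.857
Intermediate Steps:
s(m) = -7 (s(m) = -3 - 4 = -7)
y = -2 (y = -2 + (7 - 1*7) = -2 + (7 - 7) = -2 + 0 = -2)
E(D, H) = -H/7 (E(D, H) = 0/5 + H/(-7) = 0*(⅕) + H*(-⅐) = 0 - H/7 = -H/7)
y + E(-11, -2)*J = -2 - ⅐*(-2)*(-31) = -2 + (2/7)*(-31) = -2 - 62/7 = -76/7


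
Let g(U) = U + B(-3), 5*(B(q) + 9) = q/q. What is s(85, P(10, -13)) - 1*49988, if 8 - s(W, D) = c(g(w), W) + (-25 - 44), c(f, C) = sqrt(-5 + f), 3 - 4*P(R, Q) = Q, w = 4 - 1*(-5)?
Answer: -49911 - 2*I*sqrt(30)/5 ≈ -49911.0 - 2.1909*I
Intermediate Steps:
w = 9 (w = 4 + 5 = 9)
P(R, Q) = 3/4 - Q/4
B(q) = -44/5 (B(q) = -9 + (q/q)/5 = -9 + (1/5)*1 = -9 + 1/5 = -44/5)
g(U) = -44/5 + U (g(U) = U - 44/5 = -44/5 + U)
s(W, D) = 77 - 2*I*sqrt(30)/5 (s(W, D) = 8 - (sqrt(-5 + (-44/5 + 9)) + (-25 - 44)) = 8 - (sqrt(-5 + 1/5) - 69) = 8 - (sqrt(-24/5) - 69) = 8 - (2*I*sqrt(30)/5 - 69) = 8 - (-69 + 2*I*sqrt(30)/5) = 8 + (69 - 2*I*sqrt(30)/5) = 77 - 2*I*sqrt(30)/5)
s(85, P(10, -13)) - 1*49988 = (77 - 2*I*sqrt(30)/5) - 1*49988 = (77 - 2*I*sqrt(30)/5) - 49988 = -49911 - 2*I*sqrt(30)/5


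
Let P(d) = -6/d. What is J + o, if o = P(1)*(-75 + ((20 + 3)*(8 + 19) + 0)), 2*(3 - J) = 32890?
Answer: -19718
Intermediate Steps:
J = -16442 (J = 3 - ½*32890 = 3 - 16445 = -16442)
o = -3276 (o = (-6/1)*(-75 + ((20 + 3)*(8 + 19) + 0)) = (-6*1)*(-75 + (23*27 + 0)) = -6*(-75 + (621 + 0)) = -6*(-75 + 621) = -6*546 = -3276)
J + o = -16442 - 3276 = -19718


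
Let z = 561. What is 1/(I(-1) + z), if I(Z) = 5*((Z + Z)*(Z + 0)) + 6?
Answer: 1/577 ≈ 0.0017331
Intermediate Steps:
I(Z) = 6 + 10*Z² (I(Z) = 5*((2*Z)*Z) + 6 = 5*(2*Z²) + 6 = 10*Z² + 6 = 6 + 10*Z²)
1/(I(-1) + z) = 1/((6 + 10*(-1)²) + 561) = 1/((6 + 10*1) + 561) = 1/((6 + 10) + 561) = 1/(16 + 561) = 1/577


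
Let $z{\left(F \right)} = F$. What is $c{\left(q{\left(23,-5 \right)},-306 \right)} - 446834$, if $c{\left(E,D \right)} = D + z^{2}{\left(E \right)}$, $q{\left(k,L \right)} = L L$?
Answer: $-446515$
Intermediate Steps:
$q{\left(k,L \right)} = L^{2}$
$c{\left(E,D \right)} = D + E^{2}$
$c{\left(q{\left(23,-5 \right)},-306 \right)} - 446834 = \left(-306 + \left(\left(-5\right)^{2}\right)^{2}\right) - 446834 = \left(-306 + 25^{2}\right) - 446834 = \left(-306 + 625\right) - 446834 = 319 - 446834 = -446515$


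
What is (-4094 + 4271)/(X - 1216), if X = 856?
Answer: -59/120 ≈ -0.49167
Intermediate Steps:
(-4094 + 4271)/(X - 1216) = (-4094 + 4271)/(856 - 1216) = 177/(-360) = 177*(-1/360) = -59/120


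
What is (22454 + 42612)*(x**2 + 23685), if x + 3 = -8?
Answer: 1548961196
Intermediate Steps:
x = -11 (x = -3 - 8 = -11)
(22454 + 42612)*(x**2 + 23685) = (22454 + 42612)*((-11)**2 + 23685) = 65066*(121 + 23685) = 65066*23806 = 1548961196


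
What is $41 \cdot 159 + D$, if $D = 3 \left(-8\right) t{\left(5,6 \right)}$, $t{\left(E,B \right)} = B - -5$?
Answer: $6255$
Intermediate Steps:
$t{\left(E,B \right)} = 5 + B$ ($t{\left(E,B \right)} = B + 5 = 5 + B$)
$D = -264$ ($D = 3 \left(-8\right) \left(5 + 6\right) = \left(-24\right) 11 = -264$)
$41 \cdot 159 + D = 41 \cdot 159 - 264 = 6519 - 264 = 6255$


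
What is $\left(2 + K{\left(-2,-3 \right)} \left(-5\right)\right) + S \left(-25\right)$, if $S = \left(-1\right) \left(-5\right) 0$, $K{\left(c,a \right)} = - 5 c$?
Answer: $-48$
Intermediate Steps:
$S = 0$ ($S = 5 \cdot 0 = 0$)
$\left(2 + K{\left(-2,-3 \right)} \left(-5\right)\right) + S \left(-25\right) = \left(2 + \left(-5\right) \left(-2\right) \left(-5\right)\right) + 0 \left(-25\right) = \left(2 + 10 \left(-5\right)\right) + 0 = \left(2 - 50\right) + 0 = -48 + 0 = -48$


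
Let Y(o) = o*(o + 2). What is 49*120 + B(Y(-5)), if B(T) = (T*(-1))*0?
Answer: 5880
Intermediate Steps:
Y(o) = o*(2 + o)
B(T) = 0 (B(T) = -T*0 = 0)
49*120 + B(Y(-5)) = 49*120 + 0 = 5880 + 0 = 5880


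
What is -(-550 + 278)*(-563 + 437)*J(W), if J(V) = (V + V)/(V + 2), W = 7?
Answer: -53312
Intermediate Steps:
J(V) = 2*V/(2 + V) (J(V) = (2*V)/(2 + V) = 2*V/(2 + V))
-(-550 + 278)*(-563 + 437)*J(W) = -(-550 + 278)*(-563 + 437)*2*7/(2 + 7) = -(-272*(-126))*2*7/9 = -34272*2*7*(1/9) = -34272*14/9 = -1*53312 = -53312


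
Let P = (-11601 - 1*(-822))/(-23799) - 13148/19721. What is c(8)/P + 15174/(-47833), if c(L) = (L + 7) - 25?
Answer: 74325644175296/1599800084323 ≈ 46.459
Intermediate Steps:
c(L) = -18 + L (c(L) = (7 + L) - 25 = -18 + L)
P = -33445531/156446693 (P = (-11601 + 822)*(-1/23799) - 13148*1/19721 = -10779*(-1/23799) - 13148/19721 = 3593/7933 - 13148/19721 = -33445531/156446693 ≈ -0.21378)
c(8)/P + 15174/(-47833) = (-18 + 8)/(-33445531/156446693) + 15174/(-47833) = -10*(-156446693/33445531) + 15174*(-1/47833) = 1564466930/33445531 - 15174/47833 = 74325644175296/1599800084323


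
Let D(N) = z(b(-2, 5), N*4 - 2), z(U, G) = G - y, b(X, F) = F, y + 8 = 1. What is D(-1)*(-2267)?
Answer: -2267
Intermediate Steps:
y = -7 (y = -8 + 1 = -7)
z(U, G) = 7 + G (z(U, G) = G - 1*(-7) = G + 7 = 7 + G)
D(N) = 5 + 4*N (D(N) = 7 + (N*4 - 2) = 7 + (4*N - 2) = 7 + (-2 + 4*N) = 5 + 4*N)
D(-1)*(-2267) = (5 + 4*(-1))*(-2267) = (5 - 4)*(-2267) = 1*(-2267) = -2267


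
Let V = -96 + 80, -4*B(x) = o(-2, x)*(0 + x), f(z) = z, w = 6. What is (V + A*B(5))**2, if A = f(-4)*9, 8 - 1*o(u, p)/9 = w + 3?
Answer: 177241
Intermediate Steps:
o(u, p) = -9 (o(u, p) = 72 - 9*(6 + 3) = 72 - 9*9 = 72 - 81 = -9)
B(x) = 9*x/4 (B(x) = -(-9)*(0 + x)/4 = -(-9)*x/4 = 9*x/4)
A = -36 (A = -4*9 = -36)
V = -16
(V + A*B(5))**2 = (-16 - 81*5)**2 = (-16 - 36*45/4)**2 = (-16 - 405)**2 = (-421)**2 = 177241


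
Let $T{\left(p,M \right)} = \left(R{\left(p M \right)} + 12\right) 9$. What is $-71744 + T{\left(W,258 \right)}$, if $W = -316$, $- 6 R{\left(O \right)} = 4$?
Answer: $-71642$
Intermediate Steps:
$R{\left(O \right)} = - \frac{2}{3}$ ($R{\left(O \right)} = \left(- \frac{1}{6}\right) 4 = - \frac{2}{3}$)
$T{\left(p,M \right)} = 102$ ($T{\left(p,M \right)} = \left(- \frac{2}{3} + 12\right) 9 = \frac{34}{3} \cdot 9 = 102$)
$-71744 + T{\left(W,258 \right)} = -71744 + 102 = -71642$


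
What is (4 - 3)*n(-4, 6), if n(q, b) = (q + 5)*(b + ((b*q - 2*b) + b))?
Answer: -24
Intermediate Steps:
n(q, b) = b*q*(5 + q) (n(q, b) = (5 + q)*(b + ((-2*b + b*q) + b)) = (5 + q)*(b + (-b + b*q)) = (5 + q)*(b*q) = b*q*(5 + q))
(4 - 3)*n(-4, 6) = (4 - 3)*(6*(-4)*(5 - 4)) = 1*(6*(-4)*1) = 1*(-24) = -24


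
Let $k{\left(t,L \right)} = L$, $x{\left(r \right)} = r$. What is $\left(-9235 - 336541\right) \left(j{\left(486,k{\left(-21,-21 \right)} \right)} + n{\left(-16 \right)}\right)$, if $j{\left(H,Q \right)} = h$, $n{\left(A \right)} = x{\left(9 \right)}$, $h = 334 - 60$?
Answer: $-97854608$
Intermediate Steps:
$h = 274$ ($h = 334 - 60 = 274$)
$n{\left(A \right)} = 9$
$j{\left(H,Q \right)} = 274$
$\left(-9235 - 336541\right) \left(j{\left(486,k{\left(-21,-21 \right)} \right)} + n{\left(-16 \right)}\right) = \left(-9235 - 336541\right) \left(274 + 9\right) = \left(-345776\right) 283 = -97854608$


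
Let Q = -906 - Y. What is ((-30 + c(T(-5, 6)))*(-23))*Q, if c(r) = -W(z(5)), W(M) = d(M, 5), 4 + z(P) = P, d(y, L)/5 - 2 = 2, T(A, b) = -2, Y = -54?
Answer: -979800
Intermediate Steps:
d(y, L) = 20 (d(y, L) = 10 + 5*2 = 10 + 10 = 20)
z(P) = -4 + P
W(M) = 20
c(r) = -20 (c(r) = -1*20 = -20)
Q = -852 (Q = -906 - 1*(-54) = -906 + 54 = -852)
((-30 + c(T(-5, 6)))*(-23))*Q = ((-30 - 20)*(-23))*(-852) = -50*(-23)*(-852) = 1150*(-852) = -979800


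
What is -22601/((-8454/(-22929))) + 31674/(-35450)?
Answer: -3061851255841/49949050 ≈ -61300.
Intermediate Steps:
-22601/((-8454/(-22929))) + 31674/(-35450) = -22601/((-8454*(-1/22929))) + 31674*(-1/35450) = -22601/2818/7643 - 15837/17725 = -22601*7643/2818 - 15837/17725 = -172739443/2818 - 15837/17725 = -3061851255841/49949050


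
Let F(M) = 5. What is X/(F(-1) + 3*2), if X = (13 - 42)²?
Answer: 841/11 ≈ 76.455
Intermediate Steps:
X = 841 (X = (-29)² = 841)
X/(F(-1) + 3*2) = 841/(5 + 3*2) = 841/(5 + 6) = 841/11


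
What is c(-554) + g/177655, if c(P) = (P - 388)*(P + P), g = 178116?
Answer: 185425097196/177655 ≈ 1.0437e+6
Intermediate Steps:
c(P) = 2*P*(-388 + P) (c(P) = (-388 + P)*(2*P) = 2*P*(-388 + P))
c(-554) + g/177655 = 2*(-554)*(-388 - 554) + 178116/177655 = 2*(-554)*(-942) + 178116*(1/177655) = 1043736 + 178116/177655 = 185425097196/177655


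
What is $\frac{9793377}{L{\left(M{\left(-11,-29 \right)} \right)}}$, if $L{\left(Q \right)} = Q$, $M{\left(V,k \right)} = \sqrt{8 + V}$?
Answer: $- 3264459 i \sqrt{3} \approx - 5.6542 \cdot 10^{6} i$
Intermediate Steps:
$\frac{9793377}{L{\left(M{\left(-11,-29 \right)} \right)}} = \frac{9793377}{\sqrt{8 - 11}} = \frac{9793377}{\sqrt{-3}} = \frac{9793377}{i \sqrt{3}} = 9793377 \left(- \frac{i \sqrt{3}}{3}\right) = - 3264459 i \sqrt{3}$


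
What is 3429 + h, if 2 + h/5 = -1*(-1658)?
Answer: 11709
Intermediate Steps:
h = 8280 (h = -10 + 5*(-1*(-1658)) = -10 + 5*1658 = -10 + 8290 = 8280)
3429 + h = 3429 + 8280 = 11709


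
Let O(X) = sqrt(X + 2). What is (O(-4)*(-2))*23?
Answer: -46*I*sqrt(2) ≈ -65.054*I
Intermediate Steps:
O(X) = sqrt(2 + X)
(O(-4)*(-2))*23 = (sqrt(2 - 4)*(-2))*23 = (sqrt(-2)*(-2))*23 = ((I*sqrt(2))*(-2))*23 = -2*I*sqrt(2)*23 = -46*I*sqrt(2)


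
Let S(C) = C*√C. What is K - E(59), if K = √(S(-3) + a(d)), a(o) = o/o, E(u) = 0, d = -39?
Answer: √(1 - 3*I*√3) ≈ 1.7736 - 1.4648*I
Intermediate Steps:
S(C) = C^(3/2)
a(o) = 1
K = √(1 - 3*I*√3) (K = √((-3)^(3/2) + 1) = √(-3*I*√3 + 1) = √(1 - 3*I*√3) ≈ 1.7736 - 1.4648*I)
K - E(59) = √(1 - 3*I*√3) - 1*0 = √(1 - 3*I*√3) + 0 = √(1 - 3*I*√3)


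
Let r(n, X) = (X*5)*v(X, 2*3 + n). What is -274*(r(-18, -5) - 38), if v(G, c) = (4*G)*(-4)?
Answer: 558412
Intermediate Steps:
v(G, c) = -16*G
r(n, X) = -80*X² (r(n, X) = (X*5)*(-16*X) = (5*X)*(-16*X) = -80*X²)
-274*(r(-18, -5) - 38) = -274*(-80*(-5)² - 38) = -274*(-80*25 - 38) = -274*(-2000 - 38) = -274*(-2038) = 558412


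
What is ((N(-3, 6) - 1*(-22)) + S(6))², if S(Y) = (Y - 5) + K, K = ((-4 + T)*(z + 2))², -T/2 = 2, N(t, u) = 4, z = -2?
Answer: 729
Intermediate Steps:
T = -4 (T = -2*2 = -4)
K = 0 (K = ((-4 - 4)*(-2 + 2))² = (-8*0)² = 0² = 0)
S(Y) = -5 + Y (S(Y) = (Y - 5) + 0 = (-5 + Y) + 0 = -5 + Y)
((N(-3, 6) - 1*(-22)) + S(6))² = ((4 - 1*(-22)) + (-5 + 6))² = ((4 + 22) + 1)² = (26 + 1)² = 27² = 729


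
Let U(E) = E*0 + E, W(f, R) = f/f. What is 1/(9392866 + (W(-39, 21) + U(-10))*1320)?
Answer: 1/9380986 ≈ 1.0660e-7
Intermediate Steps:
W(f, R) = 1
U(E) = E (U(E) = 0 + E = E)
1/(9392866 + (W(-39, 21) + U(-10))*1320) = 1/(9392866 + (1 - 10)*1320) = 1/(9392866 - 9*1320) = 1/(9392866 - 11880) = 1/9380986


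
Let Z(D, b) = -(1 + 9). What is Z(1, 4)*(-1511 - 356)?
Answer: 18670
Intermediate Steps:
Z(D, b) = -10 (Z(D, b) = -1*10 = -10)
Z(1, 4)*(-1511 - 356) = -10*(-1511 - 356) = -10*(-1867) = 18670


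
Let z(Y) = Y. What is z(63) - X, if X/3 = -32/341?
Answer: 21579/341 ≈ 63.281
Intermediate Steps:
X = -96/341 (X = 3*(-32/341) = -96/341 ≈ -0.28153)
z(63) - X = 63 - 1*(-96/341) = 63 + 96/341 = 21579/341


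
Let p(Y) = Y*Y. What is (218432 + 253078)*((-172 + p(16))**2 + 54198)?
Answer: 28881873540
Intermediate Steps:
p(Y) = Y**2
(218432 + 253078)*((-172 + p(16))**2 + 54198) = (218432 + 253078)*((-172 + 16**2)**2 + 54198) = 471510*((-172 + 256)**2 + 54198) = 471510*(84**2 + 54198) = 471510*(7056 + 54198) = 471510*61254 = 28881873540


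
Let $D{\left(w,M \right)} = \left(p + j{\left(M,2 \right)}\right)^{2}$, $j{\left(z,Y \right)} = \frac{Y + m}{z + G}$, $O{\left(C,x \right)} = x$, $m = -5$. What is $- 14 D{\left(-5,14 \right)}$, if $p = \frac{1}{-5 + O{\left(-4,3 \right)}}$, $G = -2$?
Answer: $- \frac{63}{8} \approx -7.875$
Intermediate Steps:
$p = - \frac{1}{2}$ ($p = \frac{1}{-5 + 3} = \frac{1}{-2} = - \frac{1}{2} \approx -0.5$)
$j{\left(z,Y \right)} = \frac{-5 + Y}{-2 + z}$ ($j{\left(z,Y \right)} = \frac{Y - 5}{z - 2} = \frac{-5 + Y}{-2 + z}$)
$D{\left(w,M \right)} = \left(- \frac{1}{2} - \frac{3}{-2 + M}\right)^{2}$ ($D{\left(w,M \right)} = \left(- \frac{1}{2} + \frac{-5 + 2}{-2 + M}\right)^{2} = \left(- \frac{1}{2} + \frac{1}{-2 + M} \left(-3\right)\right)^{2} = \left(- \frac{1}{2} - \frac{3}{-2 + M}\right)^{2}$)
$- 14 D{\left(-5,14 \right)} = - 14 \frac{\left(4 + 14\right)^{2}}{4 \left(-2 + 14\right)^{2}} = - 14 \frac{18^{2}}{4 \cdot 144} = - 14 \cdot \frac{1}{4} \cdot \frac{1}{144} \cdot 324 = \left(-14\right) \frac{9}{16} = - \frac{63}{8}$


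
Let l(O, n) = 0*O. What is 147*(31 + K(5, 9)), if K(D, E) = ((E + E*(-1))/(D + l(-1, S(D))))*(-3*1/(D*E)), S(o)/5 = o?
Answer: 4557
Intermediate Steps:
S(o) = 5*o
l(O, n) = 0
K(D, E) = 0 (K(D, E) = ((E + E*(-1))/(D + 0))*(-3*1/(D*E)) = ((E - E)/D)*(-3/(D*E)) = (0/D)*(-3/(D*E)) = 0*(-3/(D*E)) = 0)
147*(31 + K(5, 9)) = 147*(31 + 0) = 147*31 = 4557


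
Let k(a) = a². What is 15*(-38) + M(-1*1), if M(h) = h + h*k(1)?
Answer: -572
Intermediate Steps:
M(h) = 2*h (M(h) = h + h*1² = h + h*1 = h + h = 2*h)
15*(-38) + M(-1*1) = 15*(-38) + 2*(-1*1) = -570 + 2*(-1) = -570 - 2 = -572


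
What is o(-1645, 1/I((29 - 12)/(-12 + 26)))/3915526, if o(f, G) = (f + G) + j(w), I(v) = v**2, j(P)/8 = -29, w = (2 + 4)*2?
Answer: -542257/1131587014 ≈ -0.00047920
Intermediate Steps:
w = 12 (w = 6*2 = 12)
j(P) = -232 (j(P) = 8*(-29) = -232)
o(f, G) = -232 + G + f (o(f, G) = (f + G) - 232 = (G + f) - 232 = -232 + G + f)
o(-1645, 1/I((29 - 12)/(-12 + 26)))/3915526 = (-232 + 1/(((29 - 12)/(-12 + 26))**2) - 1645)/3915526 = (-232 + 1/((17/14)**2) - 1645)*(1/3915526) = (-232 + 1/(289/196) - 1645)*(1/3915526) = (-232 + 196/289 - 1645)*(1/3915526) = -542257/289*1/3915526 = -542257/1131587014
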